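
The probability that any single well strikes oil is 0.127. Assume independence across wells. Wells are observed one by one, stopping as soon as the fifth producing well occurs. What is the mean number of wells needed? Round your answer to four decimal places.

Y = total wells until the fifth success; negative binomial with r=5, p=0.127.
E[Y] = r / p = 5 / 0.127 = 39.370079

39.3701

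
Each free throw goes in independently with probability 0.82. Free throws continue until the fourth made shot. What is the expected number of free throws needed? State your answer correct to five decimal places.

4.87805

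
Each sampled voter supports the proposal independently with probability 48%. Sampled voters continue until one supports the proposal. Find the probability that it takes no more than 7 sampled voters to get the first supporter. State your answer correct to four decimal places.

Y = number of sampled voters to the first success; geometric, p = 0.48.
P(Y ≤ 7) = 1 − (1−p)^7 = 1 − 0.010281 = 0.989719

0.9897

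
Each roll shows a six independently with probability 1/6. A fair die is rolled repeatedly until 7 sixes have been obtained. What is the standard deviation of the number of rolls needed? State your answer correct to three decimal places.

Y = total rolls until the seventh success; negative binomial with r=7, p=0.166667.
SD(Y) = √[r(1−p)/p²] = √(210.00000) = 14.49138

14.491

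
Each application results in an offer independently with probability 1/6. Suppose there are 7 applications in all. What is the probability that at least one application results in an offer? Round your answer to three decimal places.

0.721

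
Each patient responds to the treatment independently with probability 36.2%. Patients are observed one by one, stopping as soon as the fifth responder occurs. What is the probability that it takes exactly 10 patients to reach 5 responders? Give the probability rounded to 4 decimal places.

0.0828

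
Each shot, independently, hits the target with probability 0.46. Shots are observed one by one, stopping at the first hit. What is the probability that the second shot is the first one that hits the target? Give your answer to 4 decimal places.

0.2484

Geometric (trials to first success), p = 0.46.
P(Y = 2) = (1−p)^1 · p = 0.54 · 0.46 = 0.248400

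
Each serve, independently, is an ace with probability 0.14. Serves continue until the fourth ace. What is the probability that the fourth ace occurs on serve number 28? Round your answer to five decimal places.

0.03010

Y = trial on which the fourth success occurs; negative binomial, r=4, p=0.14.
P(Y=28) = C(27,3) · p^4 · (1−p)^24
= 2925 · 0.00038416 · 0.026789 = 0.0301024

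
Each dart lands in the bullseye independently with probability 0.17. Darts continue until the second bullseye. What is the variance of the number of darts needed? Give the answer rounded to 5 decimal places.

57.43945

Y = total darts until the second success; negative binomial with r=2, p=0.17.
Var(Y) = r(1−p)/p² = 2·0.83 / 0.17² = 57.4394464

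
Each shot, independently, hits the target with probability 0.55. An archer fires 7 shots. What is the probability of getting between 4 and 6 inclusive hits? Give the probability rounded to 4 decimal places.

0.5931

X ~ Binomial(7, 0.55); P(4 ≤ X ≤ 6) = Σ C(7,k) p^k (1−p)^(7−k) over k:
  k=4: C(7,4)·0.55^4·0.45^3 = 0.291848
  k=5: C(7,5)·0.55^5·0.45^2 = 0.214022
  k=6: C(7,6)·0.55^6·0.45^1 = 0.087194
Total = 0.593063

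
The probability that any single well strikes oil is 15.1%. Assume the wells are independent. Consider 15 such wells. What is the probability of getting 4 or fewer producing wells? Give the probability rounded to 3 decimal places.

X ~ Binomial(15, 0.151); P(X ≤ 4) = Σ C(15,k) p^k (1−p)^(15−k) over k:
  k=0: C(15,0)·0.151^0·0.849^15 = 0.08583
  k=1: C(15,1)·0.151^1·0.849^14 = 0.22897
  k=2: C(15,2)·0.151^2·0.849^13 = 0.28506
  k=3: C(15,3)·0.151^3·0.849^12 = 0.21970
  k=4: C(15,4)·0.151^4·0.849^11 = 0.11723
Total = 0.93679

0.937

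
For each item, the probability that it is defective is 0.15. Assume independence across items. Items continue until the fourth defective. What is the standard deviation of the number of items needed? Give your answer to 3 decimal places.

12.293

Y = total items until the fourth success; negative binomial with r=4, p=0.15.
SD(Y) = √[r(1−p)/p²] = √(151.11111) = 12.29273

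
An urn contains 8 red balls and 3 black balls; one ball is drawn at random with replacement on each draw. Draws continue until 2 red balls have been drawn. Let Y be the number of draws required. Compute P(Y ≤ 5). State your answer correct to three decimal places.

0.978

Finishing within 5 draws ⇔ at least 2 successes in the first 5. With X ~ Binomial(5, 0.727273), P(Y ≤ 5) = 1 − P(X ≤ 1).
  k=0: C(5,0)·0.727273^0·0.272727^5 = 0.00151
  k=1: C(5,1)·0.727273^1·0.272727^4 = 0.02012
1 − 0.02163 = 0.97837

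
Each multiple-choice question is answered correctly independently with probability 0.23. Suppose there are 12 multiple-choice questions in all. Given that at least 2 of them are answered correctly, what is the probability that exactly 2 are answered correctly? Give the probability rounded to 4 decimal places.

X ~ Binomial(12, 0.23). Want P(X=2 | X≥2) = P(X=2) / P(X≥2).
P(X=2) = C(12,2)·0.23^2·0.77^10 = 0.255804
P(X≥2) = 1 − 0.043440 − 0.155707 = 0.800853
Ratio = 0.255804 / 0.800853 = 0.319414

0.3194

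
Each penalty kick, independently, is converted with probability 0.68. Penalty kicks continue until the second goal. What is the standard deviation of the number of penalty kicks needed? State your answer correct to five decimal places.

Y = total penalty kicks until the second success; negative binomial with r=2, p=0.68.
SD(Y) = √[r(1−p)/p²] = √(1.3840830) = 1.1764706

1.17647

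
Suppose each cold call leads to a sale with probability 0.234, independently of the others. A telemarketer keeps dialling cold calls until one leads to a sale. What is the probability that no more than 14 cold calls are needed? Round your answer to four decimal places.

0.9761

Y = number of cold calls to the first success; geometric, p = 0.234.
P(Y ≤ 14) = 1 − (1−p)^14 = 1 − 0.023944 = 0.976056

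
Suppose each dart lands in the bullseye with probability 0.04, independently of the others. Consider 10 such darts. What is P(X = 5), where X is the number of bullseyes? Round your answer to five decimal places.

X ~ Binomial(n=10, p=0.04).
P(X=5) = C(10,5) · p^5 · (1−p)^5
= 252 · 1.024e-07 · 0.81537 = 0.0000210

0.00002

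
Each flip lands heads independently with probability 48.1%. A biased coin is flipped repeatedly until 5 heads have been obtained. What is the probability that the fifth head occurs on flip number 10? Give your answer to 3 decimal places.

Y = trial on which the fifth success occurs; negative binomial, r=5, p=0.481.
P(Y=10) = C(9,4) · p^5 · (1−p)^5
= 126 · 0.025747 · 0.037656 = 0.12216

0.122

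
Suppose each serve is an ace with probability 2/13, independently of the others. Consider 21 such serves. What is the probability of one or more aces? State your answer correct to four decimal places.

0.9700

P(at least one) = 1 − P(none) = 1 − (1 − 0.153846)^21
= 1 − 0.029953 = 0.970047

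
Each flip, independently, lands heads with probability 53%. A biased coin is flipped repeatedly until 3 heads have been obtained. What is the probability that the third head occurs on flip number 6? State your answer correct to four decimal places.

Y = trial on which the third success occurs; negative binomial, r=3, p=0.53.
P(Y=6) = C(5,2) · p^3 · (1−p)^3
= 10 · 0.14888 · 0.10382 = 0.154569

0.1546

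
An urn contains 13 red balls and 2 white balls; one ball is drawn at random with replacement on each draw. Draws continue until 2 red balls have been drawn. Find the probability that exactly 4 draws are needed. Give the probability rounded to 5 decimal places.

0.04006

Y = trial on which the second success occurs; negative binomial, r=2, p=0.866667.
P(Y=4) = C(3,1) · p^2 · (1−p)^2
= 3 · 0.75111 · 0.017778 = 0.0400593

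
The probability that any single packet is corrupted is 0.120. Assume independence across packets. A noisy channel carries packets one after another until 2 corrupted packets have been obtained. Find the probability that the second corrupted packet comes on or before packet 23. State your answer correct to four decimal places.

0.7814

Finishing within 23 packets ⇔ at least 2 successes in the first 23. With X ~ Binomial(23, 0.12), P(Y ≤ 23) = 1 − P(X ≤ 1).
  k=0: C(23,0)·0.12^0·0.88^23 = 0.052857
  k=1: C(23,1)·0.12^1·0.88^22 = 0.165778
1 − 0.218635 = 0.781365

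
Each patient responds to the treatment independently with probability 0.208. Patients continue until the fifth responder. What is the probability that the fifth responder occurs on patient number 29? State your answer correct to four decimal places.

Y = trial on which the fifth success occurs; negative binomial, r=5, p=0.208.
P(Y=29) = C(28,4) · p^5 · (1−p)^24
= 20475 · 0.00038933 · 0.0037103 = 0.029576

0.0296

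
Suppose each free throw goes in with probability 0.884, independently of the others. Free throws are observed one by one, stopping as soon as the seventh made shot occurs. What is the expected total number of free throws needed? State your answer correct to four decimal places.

7.9186

Y = total free throws until the seventh success; negative binomial with r=7, p=0.884.
E[Y] = r / p = 7 / 0.884 = 7.918552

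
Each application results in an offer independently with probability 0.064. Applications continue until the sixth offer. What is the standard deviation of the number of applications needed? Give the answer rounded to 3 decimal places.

Y = total applications until the sixth success; negative binomial with r=6, p=0.064.
SD(Y) = √[r(1−p)/p²] = √(1371.09375) = 37.02828

37.028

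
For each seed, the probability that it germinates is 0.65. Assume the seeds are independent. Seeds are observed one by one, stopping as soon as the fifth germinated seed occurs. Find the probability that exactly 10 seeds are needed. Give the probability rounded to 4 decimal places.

0.0768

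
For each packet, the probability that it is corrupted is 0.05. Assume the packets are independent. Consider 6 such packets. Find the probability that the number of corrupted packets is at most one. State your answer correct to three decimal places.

X ~ Binomial(6, 0.05); P(X ≤ 1) = Σ C(6,k) p^k (1−p)^(6−k) over k:
  k=0: C(6,0)·0.05^0·0.95^6 = 0.73509
  k=1: C(6,1)·0.05^1·0.95^5 = 0.23213
Total = 0.96723

0.967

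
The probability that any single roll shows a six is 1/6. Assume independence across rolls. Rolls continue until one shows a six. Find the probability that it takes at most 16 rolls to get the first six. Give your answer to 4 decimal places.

0.9459

Y = number of rolls to the first success; geometric, p = 0.166667.
P(Y ≤ 16) = 1 − (1−p)^16 = 1 − 0.054088 = 0.945912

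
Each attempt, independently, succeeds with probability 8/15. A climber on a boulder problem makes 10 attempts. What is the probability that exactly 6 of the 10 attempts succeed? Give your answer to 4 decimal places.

0.2292

X ~ Binomial(n=10, p=0.533333).
P(X=6) = C(10,6) · p^6 · (1−p)^4
= 210 · 0.023014 · 0.047427 = 0.229213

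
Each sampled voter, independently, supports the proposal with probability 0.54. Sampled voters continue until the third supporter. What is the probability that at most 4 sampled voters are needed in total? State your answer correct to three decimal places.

Finishing within 4 sampled voters ⇔ at least 3 successes in the first 4. With X ~ Binomial(4, 0.54), P(Y ≤ 4) = 1 − P(X ≤ 2).
  k=0: C(4,0)·0.54^0·0.46^4 = 0.04477
  k=1: C(4,1)·0.54^1·0.46^3 = 0.21025
  k=2: C(4,2)·0.54^2·0.46^2 = 0.37022
1 − 0.62524 = 0.37476

0.375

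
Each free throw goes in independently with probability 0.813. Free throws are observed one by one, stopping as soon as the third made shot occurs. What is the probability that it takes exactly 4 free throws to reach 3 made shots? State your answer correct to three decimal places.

0.301

Y = trial on which the third success occurs; negative binomial, r=3, p=0.813.
P(Y=4) = C(3,2) · p^3 · (1−p)^1
= 3 · 0.53737 · 0.187 = 0.30146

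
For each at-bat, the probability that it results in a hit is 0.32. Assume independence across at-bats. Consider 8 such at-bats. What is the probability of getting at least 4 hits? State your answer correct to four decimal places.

0.2319

X ~ Binomial(8, 0.32); P(X ≥ 4) = Σ C(8,k) p^k (1−p)^(8−k) over k:
  k=4: C(8,4)·0.32^4·0.68^4 = 0.156940
  k=5: C(8,5)·0.32^5·0.68^3 = 0.059083
  k=6: C(8,6)·0.32^6·0.68^2 = 0.013902
  k=7: C(8,7)·0.32^7·0.68^1 = 0.001869
  k=8: C(8,8)·0.32^8·0.68^0 = 0.000110
Total = 0.231904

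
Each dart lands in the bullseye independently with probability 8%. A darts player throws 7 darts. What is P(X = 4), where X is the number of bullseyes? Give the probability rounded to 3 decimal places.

0.001

X ~ Binomial(n=7, p=0.08).
P(X=4) = C(7,4) · p^4 · (1−p)^3
= 35 · 4.096e-05 · 0.77869 = 0.00112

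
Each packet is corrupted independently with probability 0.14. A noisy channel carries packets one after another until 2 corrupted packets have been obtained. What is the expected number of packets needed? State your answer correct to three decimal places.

14.286

Y = total packets until the second success; negative binomial with r=2, p=0.14.
E[Y] = r / p = 2 / 0.14 = 14.28571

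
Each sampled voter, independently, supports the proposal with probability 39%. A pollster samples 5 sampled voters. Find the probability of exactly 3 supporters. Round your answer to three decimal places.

X ~ Binomial(n=5, p=0.39).
P(X=3) = C(5,3) · p^3 · (1−p)^2
= 10 · 0.059319 · 0.3721 = 0.22073

0.221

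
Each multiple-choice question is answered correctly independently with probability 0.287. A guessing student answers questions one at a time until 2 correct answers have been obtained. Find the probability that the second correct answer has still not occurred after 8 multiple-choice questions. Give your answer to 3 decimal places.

Needing more than 8 multiple-choice questions ⇔ fewer than 2 successes in the first 8. With X ~ Binomial(8, 0.287), P(Y > 8) = P(X ≤ 1).
  k=0: C(8,0)·0.287^0·0.713^8 = 0.06679
  k=1: C(8,1)·0.287^1·0.713^7 = 0.21508
P(X ≤ 1) = 0.28187

0.282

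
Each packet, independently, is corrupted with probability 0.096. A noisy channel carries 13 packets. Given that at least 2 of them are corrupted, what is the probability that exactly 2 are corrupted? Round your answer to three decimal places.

0.660

X ~ Binomial(13, 0.096). Want P(X=2 | X≥2) = P(X=2) / P(X≥2).
P(X=2) = C(13,2)·0.096^2·0.904^11 = 0.23686
P(X≥2) = 1 − 0.26927 − 0.37174 = 0.35899
Ratio = 0.23686 / 0.35899 = 0.65979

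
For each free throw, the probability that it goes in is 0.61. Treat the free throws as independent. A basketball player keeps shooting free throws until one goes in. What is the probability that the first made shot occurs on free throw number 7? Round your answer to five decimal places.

0.00215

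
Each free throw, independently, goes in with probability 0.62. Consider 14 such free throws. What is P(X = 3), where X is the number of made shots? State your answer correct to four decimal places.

0.0021

X ~ Binomial(n=14, p=0.62).
P(X=3) = C(14,3) · p^3 · (1−p)^11
= 364 · 0.23833 · 2.3857e-05 = 0.002070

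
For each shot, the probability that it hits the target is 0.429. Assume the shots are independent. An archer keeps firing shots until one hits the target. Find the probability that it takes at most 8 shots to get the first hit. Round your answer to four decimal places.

0.9887

Y = number of shots to the first success; geometric, p = 0.429.
P(Y ≤ 8) = 1 − (1−p)^8 = 1 − 0.011300 = 0.988700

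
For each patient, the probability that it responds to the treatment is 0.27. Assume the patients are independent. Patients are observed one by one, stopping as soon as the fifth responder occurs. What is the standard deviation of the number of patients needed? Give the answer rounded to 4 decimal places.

7.0759

Y = total patients until the fifth success; negative binomial with r=5, p=0.27.
SD(Y) = √[r(1−p)/p²] = √(50.068587) = 7.075916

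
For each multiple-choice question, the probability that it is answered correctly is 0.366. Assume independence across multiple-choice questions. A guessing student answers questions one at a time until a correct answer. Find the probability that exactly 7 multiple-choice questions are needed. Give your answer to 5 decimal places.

Geometric (trials to first success), p = 0.366.
P(Y = 7) = (1−p)^6 · p = 0.064943 · 0.366 = 0.0237693

0.02377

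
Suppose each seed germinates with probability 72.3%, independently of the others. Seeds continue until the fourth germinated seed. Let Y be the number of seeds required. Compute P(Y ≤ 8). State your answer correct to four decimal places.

0.9581

Finishing within 8 seeds ⇔ at least 4 successes in the first 8. With X ~ Binomial(8, 0.723), P(Y ≤ 8) = 1 − P(X ≤ 3).
  k=0: C(8,0)·0.723^0·0.277^8 = 0.000035
  k=1: C(8,1)·0.723^1·0.277^7 = 0.000724
  k=2: C(8,2)·0.723^2·0.277^6 = 0.006612
  k=3: C(8,3)·0.723^3·0.277^5 = 0.034515
1 − 0.041885 = 0.958115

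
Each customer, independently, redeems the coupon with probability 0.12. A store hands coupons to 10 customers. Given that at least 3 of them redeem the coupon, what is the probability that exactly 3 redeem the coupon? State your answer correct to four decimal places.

0.7797

X ~ Binomial(10, 0.12). Want P(X=3 | X≥3) = P(X=3) / P(X≥3).
P(X=3) = C(10,3)·0.12^3·0.88^7 = 0.084743
P(X≥3) = 1 − 0.278501 − 0.379774 − 0.233043 = 0.108682
Ratio = 0.084743 / 0.108682 = 0.779735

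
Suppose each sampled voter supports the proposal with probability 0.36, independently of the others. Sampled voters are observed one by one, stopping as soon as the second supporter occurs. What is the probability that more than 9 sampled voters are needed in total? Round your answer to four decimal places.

Needing more than 9 sampled voters ⇔ fewer than 2 successes in the first 9. With X ~ Binomial(9, 0.36), P(Y > 9) = P(X ≤ 1).
  k=0: C(9,0)·0.36^0·0.64^9 = 0.018014
  k=1: C(9,1)·0.36^1·0.64^8 = 0.091198
P(X ≤ 1) = 0.109212

0.1092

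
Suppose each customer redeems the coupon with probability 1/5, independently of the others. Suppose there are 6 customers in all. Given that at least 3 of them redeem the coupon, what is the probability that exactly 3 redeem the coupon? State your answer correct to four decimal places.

X ~ Binomial(6, 0.20). Want P(X=3 | X≥3) = P(X=3) / P(X≥3).
P(X=3) = C(6,3)·0.20^3·0.80^3 = 0.081920
P(X≥3) = 1 − 0.262144 − 0.393216 − 0.245760 = 0.098880
Ratio = 0.081920 / 0.098880 = 0.828479

0.8285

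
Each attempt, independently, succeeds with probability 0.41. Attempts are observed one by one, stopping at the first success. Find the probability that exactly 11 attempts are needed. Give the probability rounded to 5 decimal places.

0.00210

Geometric (trials to first success), p = 0.41.
P(Y = 11) = (1−p)^10 · p = 0.0051112 · 0.41 = 0.0020956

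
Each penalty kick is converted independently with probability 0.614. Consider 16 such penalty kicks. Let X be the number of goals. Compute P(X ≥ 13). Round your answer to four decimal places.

X ~ Binomial(16, 0.614); P(X ≥ 13) = Σ C(16,k) p^k (1−p)^(16−k) over k:
  k=13: C(16,13)·0.614^13·0.386^3 = 0.056773
  k=14: C(16,14)·0.614^14·0.386^2 = 0.019351
  k=15: C(16,15)·0.614^15·0.386^1 = 0.004104
  k=16: C(16,16)·0.614^16·0.386^0 = 0.000408
Total = 0.080636

0.0806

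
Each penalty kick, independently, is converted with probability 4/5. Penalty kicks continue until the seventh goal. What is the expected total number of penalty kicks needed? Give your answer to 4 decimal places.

8.7500

Y = total penalty kicks until the seventh success; negative binomial with r=7, p=0.80.
E[Y] = r / p = 7 / 0.80 = 8.750000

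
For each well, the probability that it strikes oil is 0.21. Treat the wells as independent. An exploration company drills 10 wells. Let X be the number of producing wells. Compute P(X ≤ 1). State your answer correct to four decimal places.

0.3464

X ~ Binomial(10, 0.21); P(X ≤ 1) = Σ C(10,k) p^k (1−p)^(10−k) over k:
  k=0: C(10,0)·0.21^0·0.79^10 = 0.094683
  k=1: C(10,1)·0.21^1·0.79^9 = 0.251688
Total = 0.346371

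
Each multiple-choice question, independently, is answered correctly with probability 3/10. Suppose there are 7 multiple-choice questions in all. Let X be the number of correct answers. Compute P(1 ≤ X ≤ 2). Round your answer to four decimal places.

X ~ Binomial(7, 0.30); P(1 ≤ X ≤ 2) = Σ C(7,k) p^k (1−p)^(7−k) over k:
  k=1: C(7,1)·0.30^1·0.70^6 = 0.247063
  k=2: C(7,2)·0.30^2·0.70^5 = 0.317652
Total = 0.564715

0.5647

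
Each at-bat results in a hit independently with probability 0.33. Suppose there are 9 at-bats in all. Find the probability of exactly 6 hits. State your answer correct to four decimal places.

X ~ Binomial(n=9, p=0.33).
P(X=6) = C(9,6) · p^6 · (1−p)^3
= 84 · 0.0012915 · 0.30076 = 0.032628

0.0326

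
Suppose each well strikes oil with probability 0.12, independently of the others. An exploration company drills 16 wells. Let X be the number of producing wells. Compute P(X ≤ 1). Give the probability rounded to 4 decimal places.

0.4115

X ~ Binomial(16, 0.12); P(X ≤ 1) = Σ C(16,k) p^k (1−p)^(16−k) over k:
  k=0: C(16,0)·0.12^0·0.88^16 = 0.129337
  k=1: C(16,1)·0.12^1·0.88^15 = 0.282190
Total = 0.411527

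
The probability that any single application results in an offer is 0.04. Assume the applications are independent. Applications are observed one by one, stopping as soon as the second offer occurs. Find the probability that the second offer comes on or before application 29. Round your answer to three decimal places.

0.324

Finishing within 29 applications ⇔ at least 2 successes in the first 29. With X ~ Binomial(29, 0.04), P(Y ≤ 29) = 1 − P(X ≤ 1).
  k=0: C(29,0)·0.04^0·0.96^29 = 0.30610
  k=1: C(29,1)·0.04^1·0.96^28 = 0.36987
1 − 0.67597 = 0.32403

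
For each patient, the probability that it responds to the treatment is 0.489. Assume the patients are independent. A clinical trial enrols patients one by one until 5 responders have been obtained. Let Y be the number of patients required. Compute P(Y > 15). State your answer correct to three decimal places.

Needing more than 15 patients ⇔ fewer than 5 successes in the first 15. With X ~ Binomial(15, 0.489), P(Y > 15) = P(X ≤ 4).
  k=0: C(15,0)·0.489^0·0.511^15 = 0.00004
  k=1: C(15,1)·0.489^1·0.511^14 = 0.00061
  k=2: C(15,2)·0.489^2·0.511^13 = 0.00407
  k=3: C(15,3)·0.489^3·0.511^12 = 0.01687
  k=4: C(15,4)·0.489^4·0.511^11 = 0.04842
P(X ≤ 4) = 0.07000

0.070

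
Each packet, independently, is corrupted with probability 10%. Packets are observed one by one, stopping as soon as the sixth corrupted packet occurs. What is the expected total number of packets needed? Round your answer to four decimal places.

60.0000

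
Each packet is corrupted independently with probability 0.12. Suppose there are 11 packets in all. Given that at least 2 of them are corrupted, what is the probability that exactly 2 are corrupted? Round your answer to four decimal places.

0.6472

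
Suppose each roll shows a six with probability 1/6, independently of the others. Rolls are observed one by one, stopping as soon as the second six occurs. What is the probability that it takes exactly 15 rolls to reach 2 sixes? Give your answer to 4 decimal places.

0.0363

Y = trial on which the second success occurs; negative binomial, r=2, p=0.166667.
P(Y=15) = C(14,1) · p^2 · (1−p)^13
= 14 · 0.027778 · 0.093464 = 0.036347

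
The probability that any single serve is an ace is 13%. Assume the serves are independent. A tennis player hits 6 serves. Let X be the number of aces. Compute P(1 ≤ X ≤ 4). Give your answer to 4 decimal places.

0.5662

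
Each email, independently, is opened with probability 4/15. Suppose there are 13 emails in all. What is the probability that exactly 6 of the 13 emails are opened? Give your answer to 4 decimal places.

0.0704

X ~ Binomial(n=13, p=0.266667).
P(X=6) = C(13,6) · p^6 · (1−p)^7
= 1716 · 0.00035959 · 0.11405 = 0.070378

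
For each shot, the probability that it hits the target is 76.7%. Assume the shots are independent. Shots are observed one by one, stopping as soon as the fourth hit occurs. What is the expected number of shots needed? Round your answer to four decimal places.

5.2151

Y = total shots until the fourth success; negative binomial with r=4, p=0.767.
E[Y] = r / p = 4 / 0.767 = 5.215124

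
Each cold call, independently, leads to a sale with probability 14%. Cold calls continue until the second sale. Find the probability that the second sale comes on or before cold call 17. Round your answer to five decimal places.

Finishing within 17 cold calls ⇔ at least 2 successes in the first 17. With X ~ Binomial(17, 0.14), P(Y ≤ 17) = 1 − P(X ≤ 1).
  k=0: C(17,0)·0.14^0·0.86^17 = 0.0769970
  k=1: C(17,1)·0.14^1·0.86^16 = 0.2130847
1 − 0.2900816 = 0.7099184

0.70992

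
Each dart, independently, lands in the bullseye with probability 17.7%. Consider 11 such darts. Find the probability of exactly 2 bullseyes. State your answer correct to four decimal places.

X ~ Binomial(n=11, p=0.177).
P(X=2) = C(11,2) · p^2 · (1−p)^9
= 55 · 0.031329 · 0.17322 = 0.298475

0.2985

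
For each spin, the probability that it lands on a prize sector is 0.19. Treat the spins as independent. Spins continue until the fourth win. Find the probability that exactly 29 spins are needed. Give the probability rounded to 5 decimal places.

0.02200

Y = trial on which the fourth success occurs; negative binomial, r=4, p=0.19.
P(Y=29) = C(28,3) · p^4 · (1−p)^25
= 3276 · 0.0013032 · 0.0051538 = 0.0220031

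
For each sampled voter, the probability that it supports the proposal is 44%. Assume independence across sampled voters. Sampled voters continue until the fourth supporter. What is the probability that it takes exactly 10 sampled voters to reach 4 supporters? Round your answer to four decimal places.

Y = trial on which the fourth success occurs; negative binomial, r=4, p=0.44.
P(Y=10) = C(9,3) · p^4 · (1−p)^6
= 84 · 0.037481 · 0.030841 = 0.097100

0.0971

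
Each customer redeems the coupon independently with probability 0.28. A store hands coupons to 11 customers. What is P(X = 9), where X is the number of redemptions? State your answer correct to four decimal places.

X ~ Binomial(n=11, p=0.28).
P(X=9) = C(11,9) · p^9 · (1−p)^2
= 55 · 1.0578e-05 · 0.5184 = 0.000302

0.0003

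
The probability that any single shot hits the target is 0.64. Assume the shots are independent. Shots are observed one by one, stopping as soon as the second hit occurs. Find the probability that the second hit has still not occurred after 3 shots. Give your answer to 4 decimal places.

Needing more than 3 shots ⇔ fewer than 2 successes in the first 3. With X ~ Binomial(3, 0.64), P(Y > 3) = P(X ≤ 1).
  k=0: C(3,0)·0.64^0·0.36^3 = 0.046656
  k=1: C(3,1)·0.64^1·0.36^2 = 0.248832
P(X ≤ 1) = 0.295488

0.2955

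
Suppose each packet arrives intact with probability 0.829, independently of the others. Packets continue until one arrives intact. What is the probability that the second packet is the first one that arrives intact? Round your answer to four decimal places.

0.1418

Geometric (trials to first success), p = 0.829.
P(Y = 2) = (1−p)^1 · p = 0.171 · 0.829 = 0.141759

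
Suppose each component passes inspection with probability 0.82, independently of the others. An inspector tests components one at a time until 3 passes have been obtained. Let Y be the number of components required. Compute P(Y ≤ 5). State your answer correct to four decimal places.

Finishing within 5 components ⇔ at least 3 successes in the first 5. With X ~ Binomial(5, 0.82), P(Y ≤ 5) = 1 − P(X ≤ 2).
  k=0: C(5,0)·0.82^0·0.18^5 = 0.000189
  k=1: C(5,1)·0.82^1·0.18^4 = 0.004304
  k=2: C(5,2)·0.82^2·0.18^3 = 0.039214
1 − 0.043707 = 0.956293

0.9563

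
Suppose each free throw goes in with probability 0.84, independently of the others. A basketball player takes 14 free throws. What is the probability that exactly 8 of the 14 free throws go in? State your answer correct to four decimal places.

0.0125

X ~ Binomial(n=14, p=0.84).
P(X=8) = C(14,8) · p^8 · (1−p)^6
= 3003 · 0.24788 · 1.6777e-05 = 0.012488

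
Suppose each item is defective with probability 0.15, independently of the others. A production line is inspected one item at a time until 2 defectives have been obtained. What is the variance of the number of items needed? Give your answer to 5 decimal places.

75.55556

Y = total items until the second success; negative binomial with r=2, p=0.15.
Var(Y) = r(1−p)/p² = 2·0.85 / 0.15² = 75.5555556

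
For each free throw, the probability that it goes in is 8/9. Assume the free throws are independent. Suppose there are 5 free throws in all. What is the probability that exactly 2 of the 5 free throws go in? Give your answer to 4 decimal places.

0.0108

X ~ Binomial(n=5, p=0.888889).
P(X=2) = C(5,2) · p^2 · (1−p)^3
= 10 · 0.79012 · 0.0013717 = 0.010838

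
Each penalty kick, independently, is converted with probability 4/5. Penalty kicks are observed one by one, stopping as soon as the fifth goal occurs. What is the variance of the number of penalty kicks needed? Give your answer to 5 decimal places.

1.56250

Y = total penalty kicks until the fifth success; negative binomial with r=5, p=0.80.
Var(Y) = r(1−p)/p² = 5·0.20 / 0.80² = 1.5625000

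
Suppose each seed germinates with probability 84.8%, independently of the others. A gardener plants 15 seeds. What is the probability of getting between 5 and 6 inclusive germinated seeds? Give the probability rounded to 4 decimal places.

0.0001

X ~ Binomial(15, 0.848); P(5 ≤ X ≤ 6) = Σ C(15,k) p^k (1−p)^(15−k) over k:
  k=5: C(15,5)·0.848^5·0.152^10 = 0.000009
  k=6: C(15,6)·0.848^6·0.152^9 = 0.000081
Total = 0.000089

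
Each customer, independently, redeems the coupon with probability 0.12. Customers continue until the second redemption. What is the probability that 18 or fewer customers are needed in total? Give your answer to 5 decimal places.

Finishing within 18 customers ⇔ at least 2 successes in the first 18. With X ~ Binomial(18, 0.12), P(Y ≤ 18) = 1 − P(X ≤ 1).
  k=0: C(18,0)·0.12^0·0.88^18 = 0.1001586
  k=1: C(18,1)·0.12^1·0.88^17 = 0.2458438
1 − 0.3460023 = 0.6539977

0.65400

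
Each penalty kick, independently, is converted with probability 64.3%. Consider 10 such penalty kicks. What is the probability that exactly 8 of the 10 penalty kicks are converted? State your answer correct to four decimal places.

X ~ Binomial(n=10, p=0.643).
P(X=8) = C(10,8) · p^8 · (1−p)^2
= 45 · 0.029221 · 0.12745 = 0.167586

0.1676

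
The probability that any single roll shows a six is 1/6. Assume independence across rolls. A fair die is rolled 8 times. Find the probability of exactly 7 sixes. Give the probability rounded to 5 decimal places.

0.00002

X ~ Binomial(n=8, p=0.166667).
P(X=7) = C(8,7) · p^7 · (1−p)^1
= 8 · 3.5722e-06 · 0.83333 = 0.0000238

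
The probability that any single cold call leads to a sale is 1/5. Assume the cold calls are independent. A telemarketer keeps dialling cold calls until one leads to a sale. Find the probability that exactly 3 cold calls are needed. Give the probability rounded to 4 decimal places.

0.1280

Geometric (trials to first success), p = 0.20.
P(Y = 3) = (1−p)^2 · p = 0.64 · 0.20 = 0.128000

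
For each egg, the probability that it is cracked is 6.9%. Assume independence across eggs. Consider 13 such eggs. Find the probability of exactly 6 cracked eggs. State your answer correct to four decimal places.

X ~ Binomial(n=13, p=0.069).
P(X=6) = C(13,6) · p^6 · (1−p)^7
= 1716 · 1.0792e-07 · 0.60624 = 0.000112

0.0001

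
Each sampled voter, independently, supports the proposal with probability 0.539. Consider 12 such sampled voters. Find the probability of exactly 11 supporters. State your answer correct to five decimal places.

X ~ Binomial(n=12, p=0.539).
P(X=11) = C(12,11) · p^11 · (1−p)^1
= 12 · 0.0011155 · 0.461 = 0.0061710

0.00617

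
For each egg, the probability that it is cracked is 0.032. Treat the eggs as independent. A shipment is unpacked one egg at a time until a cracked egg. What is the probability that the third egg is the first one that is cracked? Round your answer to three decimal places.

0.030

Geometric (trials to first success), p = 0.032.
P(Y = 3) = (1−p)^2 · p = 0.93702 · 0.032 = 0.02998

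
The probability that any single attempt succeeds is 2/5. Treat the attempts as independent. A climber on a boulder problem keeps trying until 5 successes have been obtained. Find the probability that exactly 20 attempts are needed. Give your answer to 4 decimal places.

0.0187

Y = trial on which the fifth success occurs; negative binomial, r=5, p=0.40.
P(Y=20) = C(19,4) · p^5 · (1−p)^15
= 3876 · 0.01024 · 0.00047018 = 0.018662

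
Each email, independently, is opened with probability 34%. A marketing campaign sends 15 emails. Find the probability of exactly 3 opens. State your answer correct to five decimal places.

X ~ Binomial(n=15, p=0.34).
P(X=3) = C(15,3) · p^3 · (1−p)^12
= 455 · 0.039304 · 0.0068317 = 0.1221730

0.12217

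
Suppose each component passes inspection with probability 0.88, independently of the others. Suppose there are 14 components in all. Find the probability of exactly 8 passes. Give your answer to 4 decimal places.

0.0032

X ~ Binomial(n=14, p=0.88).
P(X=8) = C(14,8) · p^8 · (1−p)^6
= 3003 · 0.35963 · 2.986e-06 = 0.003225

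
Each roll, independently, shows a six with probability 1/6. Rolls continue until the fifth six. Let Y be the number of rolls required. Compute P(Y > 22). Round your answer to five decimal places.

Needing more than 22 rolls ⇔ fewer than 5 successes in the first 22. With X ~ Binomial(22, 0.166667), P(Y > 22) = P(X ≤ 4).
  k=0: C(22,0)·0.166667^0·0.833333^22 = 0.0181139
  k=1: C(22,1)·0.166667^1·0.833333^21 = 0.0797013
  k=2: C(22,2)·0.166667^2·0.833333^20 = 0.1673727
  k=3: C(22,3)·0.166667^3·0.833333^19 = 0.2231636
  k=4: C(22,4)·0.166667^4·0.833333^18 = 0.2120054
P(X ≤ 4) = 0.7003568

0.70036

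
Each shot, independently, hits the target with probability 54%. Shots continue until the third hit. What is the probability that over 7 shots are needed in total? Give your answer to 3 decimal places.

Needing more than 7 shots ⇔ fewer than 3 successes in the first 7. With X ~ Binomial(7, 0.54), P(Y > 7) = P(X ≤ 2).
  k=0: C(7,0)·0.54^0·0.46^7 = 0.00436
  k=1: C(7,1)·0.54^1·0.46^6 = 0.03581
  k=2: C(7,2)·0.54^2·0.46^5 = 0.12612
P(X ≤ 2) = 0.16629

0.166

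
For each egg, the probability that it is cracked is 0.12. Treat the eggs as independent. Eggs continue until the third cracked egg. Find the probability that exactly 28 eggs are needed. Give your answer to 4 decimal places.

Y = trial on which the third success occurs; negative binomial, r=3, p=0.12.
P(Y=28) = C(27,2) · p^3 · (1−p)^25
= 351 · 0.001728 · 0.040932 = 0.024827

0.0248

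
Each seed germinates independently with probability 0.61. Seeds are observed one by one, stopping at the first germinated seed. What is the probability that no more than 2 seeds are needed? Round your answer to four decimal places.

0.8479

Y = number of seeds to the first success; geometric, p = 0.61.
P(Y ≤ 2) = 1 − (1−p)^2 = 1 − 0.152100 = 0.847900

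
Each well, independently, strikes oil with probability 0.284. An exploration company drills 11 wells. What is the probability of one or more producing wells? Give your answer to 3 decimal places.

0.975

P(at least one) = 1 − P(none) = 1 − (1 − 0.284)^11
= 1 − 0.02535 = 0.97465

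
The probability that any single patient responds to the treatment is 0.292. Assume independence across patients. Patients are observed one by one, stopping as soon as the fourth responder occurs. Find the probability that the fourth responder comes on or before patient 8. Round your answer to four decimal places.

Finishing within 8 patients ⇔ at least 4 successes in the first 8. With X ~ Binomial(8, 0.292), P(Y ≤ 8) = 1 − P(X ≤ 3).
  k=0: C(8,0)·0.292^0·0.708^8 = 0.063134
  k=1: C(8,1)·0.292^1·0.708^7 = 0.208308
  k=2: C(8,2)·0.292^2·0.708^6 = 0.300693
  k=3: C(8,3)·0.292^3·0.708^5 = 0.248029
1 − 0.820164 = 0.179836

0.1798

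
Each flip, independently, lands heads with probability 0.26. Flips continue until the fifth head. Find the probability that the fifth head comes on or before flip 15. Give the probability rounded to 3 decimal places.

0.347

Finishing within 15 flips ⇔ at least 5 successes in the first 15. With X ~ Binomial(15, 0.26), P(Y ≤ 15) = 1 − P(X ≤ 4).
  k=0: C(15,0)·0.26^0·0.74^15 = 0.01093
  k=1: C(15,1)·0.26^1·0.74^14 = 0.05758
  k=2: C(15,2)·0.26^2·0.74^13 = 0.14163
  k=3: C(15,3)·0.26^3·0.74^12 = 0.21563
  k=4: C(15,4)·0.26^4·0.74^11 = 0.22729
1 − 0.65306 = 0.34694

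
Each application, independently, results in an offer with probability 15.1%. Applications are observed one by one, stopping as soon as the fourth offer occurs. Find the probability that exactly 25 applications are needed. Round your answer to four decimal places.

0.0338

Y = trial on which the fourth success occurs; negative binomial, r=4, p=0.151.
P(Y=25) = C(24,3) · p^4 · (1−p)^21
= 2024 · 0.00051989 · 0.032141 = 0.033820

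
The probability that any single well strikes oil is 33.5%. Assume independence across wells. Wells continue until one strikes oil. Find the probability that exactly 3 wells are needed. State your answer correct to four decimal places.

0.1481

Geometric (trials to first success), p = 0.335.
P(Y = 3) = (1−p)^2 · p = 0.44222 · 0.335 = 0.148145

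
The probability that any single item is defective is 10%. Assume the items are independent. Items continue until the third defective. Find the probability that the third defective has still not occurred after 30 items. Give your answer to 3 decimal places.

0.411

Needing more than 30 items ⇔ fewer than 3 successes in the first 30. With X ~ Binomial(30, 0.10), P(Y > 30) = P(X ≤ 2).
  k=0: C(30,0)·0.10^0·0.90^30 = 0.04239
  k=1: C(30,1)·0.10^1·0.90^29 = 0.14130
  k=2: C(30,2)·0.10^2·0.90^28 = 0.22766
P(X ≤ 2) = 0.41135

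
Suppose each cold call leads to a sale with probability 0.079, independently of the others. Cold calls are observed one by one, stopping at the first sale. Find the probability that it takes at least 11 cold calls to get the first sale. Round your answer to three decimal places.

0.439

Y = number of cold calls to the first success; geometric, p = 0.079.
P(Y > 10) = P(first 10 all fail) = (1−p)^10 = 0.43913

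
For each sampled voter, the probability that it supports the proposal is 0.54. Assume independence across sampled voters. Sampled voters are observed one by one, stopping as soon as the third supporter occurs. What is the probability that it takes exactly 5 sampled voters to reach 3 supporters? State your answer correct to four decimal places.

Y = trial on which the third success occurs; negative binomial, r=3, p=0.54.
P(Y=5) = C(4,2) · p^3 · (1−p)^2
= 6 · 0.15746 · 0.2116 = 0.199916

0.1999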